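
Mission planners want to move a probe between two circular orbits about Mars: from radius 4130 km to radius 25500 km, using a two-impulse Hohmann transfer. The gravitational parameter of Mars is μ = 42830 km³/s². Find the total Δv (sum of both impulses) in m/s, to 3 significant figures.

Δv = 1620 m/s

The Hohmann ellipse has a_t = (r₁ + r₂)/2 = 14815 km.
At r₁ the circular-orbit speed is v₁ = √(μ/r₁) = 3.2203 km/s.
On the transfer ellipse at r₁, vis-viva equation gives v_p = √[μ(2/r₁ − 1/a_t)] = 4.2249 km/s.
First burn Δv₁ = |v_p − v₁| = 1.0046 km/s.
At r₂, v₂ = √(μ/r₂) = 1.2960 km/s.
Transfer-orbit speed at r₂: v_a = √[μ(2/r₂ − 1/a_t)] = 0.68427 km/s.
Second burn Δv₂ = |v₂ − v_a| = 0.61173 km/s.
Total Δv = Δv₁ + Δv₂ = 1.616 km/s.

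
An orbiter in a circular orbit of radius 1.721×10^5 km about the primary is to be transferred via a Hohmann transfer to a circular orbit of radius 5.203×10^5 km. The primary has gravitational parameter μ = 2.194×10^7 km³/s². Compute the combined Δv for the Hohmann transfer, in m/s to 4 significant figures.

Δv = 4466 m/s

The Hohmann ellipse has a_t = (r₁ + r₂)/2 = 3.462×10^5 km.
Circular speed at r₁: v₁ = √(μ/r₁) = √(2.194×10^7/1.721×10^5) = 11.291 km/s.
On the transfer ellipse at r₁, vis-viva equation gives v_p = √[μ(2/r₁ − 1/a_t)] = 13.842 km/s.
First burn Δv₁ = |v_p − v₁| = 2.551 km/s.
At r₂, v₂ = √(μ/r₂) = 6.4937 km/s.
Transfer-orbit speed at r₂: v_a = √[μ(2/r₂ − 1/a_t)] = 4.5784 km/s.
Second burn Δv₂ = |v₂ − v_a| = 1.915 km/s.
Δv = Δv₁ + Δv₂ = 2.551 + 1.915 = 4.466 km/s.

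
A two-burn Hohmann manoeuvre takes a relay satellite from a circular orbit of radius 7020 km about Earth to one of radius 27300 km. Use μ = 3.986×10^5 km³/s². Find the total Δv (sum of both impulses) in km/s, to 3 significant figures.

The Hohmann ellipse has a_t = (r₁ + r₂)/2 = 17160 km.
At r₁ the circular-orbit speed is v₁ = √(μ/r₁) = 7.535 km/s.
On the transfer ellipse at r₁, vis-viva gives v_p = √[μ(2/r₁ − 1/a_t)] = 9.504 km/s.
First burn Δv₁ = |v_p − v₁| = 1.969 km/s.
Circular speed at r₂: v₂ = √(μ/r₂) = 3.821 km/s.
Transfer-orbit speed at r₂: v_a = √[μ(2/r₂ − 1/a_t)] = 2.444 km/s.
Second burn Δv₂ = |v₂ − v_a| = 1.377 km/s.
Total Δv = Δv₁ + Δv₂ = 3.346 km/s.

Δv = 3.35 km/s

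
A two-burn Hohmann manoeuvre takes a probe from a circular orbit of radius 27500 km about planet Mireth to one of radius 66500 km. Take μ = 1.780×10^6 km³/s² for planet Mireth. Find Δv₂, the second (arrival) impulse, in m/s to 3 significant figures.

Transfer-ellipse semi-major axis a_t = (r₁ + r₂)/2 = (27500 + 66500)/2 = 47000 km.
On the circular orbit at r = 66500 km, v_c = √(μ/r) = 5.1737 km/s.
Transfer-orbit speed at the same r (vis-viva, a = a_t): v_t = √[μ(2/r − 1/a_t)] = 3.9575 km/s.
Δv₂ = |v_t − v_c| = |3.9575 − 5.1737| = 1.216 km/s.

Δv₂ = 1220 m/s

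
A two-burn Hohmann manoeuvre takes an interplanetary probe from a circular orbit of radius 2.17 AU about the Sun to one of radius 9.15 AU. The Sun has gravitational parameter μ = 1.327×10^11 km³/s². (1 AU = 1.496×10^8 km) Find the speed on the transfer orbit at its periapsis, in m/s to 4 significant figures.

In km: r₁ = 2.17 × 1.496×10^8 = 3.24632×10^8 km; r₂ = 9.15 × 1.496×10^8 = 1.36884×10^9 km.
The Hohmann ellipse has a_t = (r₁ + r₂)/2 = 8.46736×10^8 km.
The periapsis of the transfer ellipse is at r = 3.24632×10^8 km.
Vis-viva: v = √[μ(2/r − 1/a_t)] = √[1.327×10^11 × (2/3.24632×10^8 − 1/8.46736×10^8)] = 25.71 km/s.

v = 25710 m/s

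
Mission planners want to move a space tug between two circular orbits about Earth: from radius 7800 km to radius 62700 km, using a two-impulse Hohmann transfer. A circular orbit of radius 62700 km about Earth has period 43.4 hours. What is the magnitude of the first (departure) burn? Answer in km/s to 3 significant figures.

Δv₁ = 2.39 km/s

From Kepler's third law T² = 4π²r³/μ at r = 62700 km, T = 43.4 hours = 43.4 × 3600 s = 1.5624×10^5 s: μ = 4π²r³/T² = 3.98637×10^5 km³/s².
The Hohmann ellipse has a_t = (r₁ + r₂)/2 = 35250 km.
On the circular orbit at r = 7800 km, v_c = √(μ/r) = 7.1489 km/s.
Transfer-orbit speed at the same r (vis-viva, a = a_t): v_t = √[μ(2/r − 1/a_t)] = 9.5345 km/s.
Δv₁ = |v_t − v_c| = |9.5345 − 7.1489| = 2.386 km/s.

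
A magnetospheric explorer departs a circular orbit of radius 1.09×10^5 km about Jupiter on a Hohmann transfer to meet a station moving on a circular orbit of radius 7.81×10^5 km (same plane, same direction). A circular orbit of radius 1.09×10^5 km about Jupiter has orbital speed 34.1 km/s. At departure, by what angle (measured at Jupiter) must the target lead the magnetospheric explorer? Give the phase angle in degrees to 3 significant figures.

φ = 103°

From the circular-orbit relation v² = μ/r at r = 1.09×10^5 km: μ = v²r = (34.1)² × 1.09×10^5 = 1.26746×10^8 km³/s².
Semi-major axis of the transfer orbit: a_t = (1.090×10^5 + 7.810×10^5)/2 = 4.450×10^5 km.
The half-period of the transfer ellipse is t = π√(a_t³/μ) = 82837 s.
The target's mean motion on its circular orbit is ω₂ = √(μ/r₂³) = 1.6311×10^-5 rad/s.
Angle swept by the target during transfer: ω₂·t = 1.3512 rad = 77.42°.
Arrival is 180° from departure on the ellipse, so φ = 180° − 77.42° = 103°.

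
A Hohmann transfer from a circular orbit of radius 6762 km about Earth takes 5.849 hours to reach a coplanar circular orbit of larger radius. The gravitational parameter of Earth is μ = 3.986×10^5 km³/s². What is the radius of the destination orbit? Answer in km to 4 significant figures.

r₂ = 45560 km

Transfer time t = 5.849 hours = 21056.4 s, and t = π√(a_t³/μ).
So a_t = (μ t²/π²)^(1/3) = (3.986×10^5 × (21056.4)² / π²)^(1/3) = 26162 km.
Since a_t = (r₁ + r₂)/2, r₂ = 2a_t − r₁ = 2×26162 − 6762 = 45562 km.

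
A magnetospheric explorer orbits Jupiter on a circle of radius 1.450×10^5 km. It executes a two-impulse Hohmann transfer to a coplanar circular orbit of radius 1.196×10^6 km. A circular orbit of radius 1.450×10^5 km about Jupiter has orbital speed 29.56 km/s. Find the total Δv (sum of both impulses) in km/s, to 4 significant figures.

From the circular-orbit relation v² = μ/r at r = 1.450×10^5 km: μ = v²r = (29.56)² × 1.450×10^5 = 1.26700×10^8 km³/s².
Semi-major axis of the transfer orbit: a_t = (1.450×10^5 + 1.196×10^6)/2 = 6.705×10^5 km.
Circular speed at r₁: v₁ = √(μ/r₁) = √(1.26700×10^8/1.450×10^5) = 29.5600 km/s.
Transfer-orbit speed at r₁ (v² = μ(2/r − 1/a)): v_p = √[μ(2/r₁ − 1/a_t)] = 39.4794 km/s.
First burn Δv₁ = |v_p − v₁| = 9.9194 km/s.
At r₂, v₂ = √(μ/r₂) = 10.29255 km/s.
Transfer-orbit speed at r₂: v_a = √[μ(2/r₂ − 1/a_t)] = 4.786383 km/s.
Second burn Δv₂ = |v₂ − v_a| = 5.5062 km/s.
Δv = Δv₁ + Δv₂ = 9.9194 + 5.5062 = 15.43 km/s.

Δv = 15.43 km/s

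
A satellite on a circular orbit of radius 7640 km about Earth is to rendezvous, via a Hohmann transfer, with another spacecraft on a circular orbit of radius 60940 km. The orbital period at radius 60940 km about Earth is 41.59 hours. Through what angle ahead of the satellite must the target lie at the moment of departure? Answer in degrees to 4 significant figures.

φ = 104.0°

From Kepler's third law T² = 4π²r³/μ at r = 60940 km, T = 41.59 hours = 41.59 × 3600 s = 1.49724×10^5 s: μ = 4π²r³/T² = 3.98551×10^5 km³/s².
The Hohmann ellipse has a_t = (r₁ + r₂)/2 = 34290 km.
Transfer time t = π√(a_t³/μ) = 31600 s.
Target angular speed ω₂ = √(μ/r₂³) = 4.197×10^-5 rad/s.
Angle swept by the target during transfer: ω₂·t = 1.326 rad = 75.97°.
The satellite traverses 180° on the transfer ellipse, so the target must lead by 180° − 75.97° = 104.0°.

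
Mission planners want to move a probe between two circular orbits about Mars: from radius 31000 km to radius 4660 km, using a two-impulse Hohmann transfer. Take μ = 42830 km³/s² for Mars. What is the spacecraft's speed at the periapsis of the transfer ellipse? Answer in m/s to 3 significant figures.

Semi-major axis of the transfer orbit: a_t = (31000 + 4660)/2 = 17830 km.
At periapsis, r = 4660 km.
Vis-viva: v = √[μ(2/r − 1/a_t)] = √[42830 × (2/4660 − 1/17830)] = 3.997 km/s.

v = 4000 m/s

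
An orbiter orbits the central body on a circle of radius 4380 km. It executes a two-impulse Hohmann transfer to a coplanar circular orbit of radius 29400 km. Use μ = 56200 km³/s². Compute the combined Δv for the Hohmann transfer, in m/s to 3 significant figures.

The Hohmann ellipse has a_t = (r₁ + r₂)/2 = 16890 km.
At r₁ the circular-orbit speed is v₁ = √(μ/r₁) = 3.58205 km/s.
On the transfer ellipse at r₁, vis-viva gives v_p = √[μ(2/r₁ − 1/a_t)] = 4.72596 km/s.
First burn Δv₁ = |v_p − v₁| = 1.1439 km/s.
At r₂, v₂ = √(μ/r₂) = 1.38259 km/s.
Transfer-orbit speed at r₂: v_a = √[μ(2/r₂ − 1/a_t)] = 0.704071 km/s.
Second burn Δv₂ = |v₂ − v_a| = 0.67852 km/s.
Total Δv = Δv₁ + Δv₂ = 1.822 km/s.

Δv = 1820 m/s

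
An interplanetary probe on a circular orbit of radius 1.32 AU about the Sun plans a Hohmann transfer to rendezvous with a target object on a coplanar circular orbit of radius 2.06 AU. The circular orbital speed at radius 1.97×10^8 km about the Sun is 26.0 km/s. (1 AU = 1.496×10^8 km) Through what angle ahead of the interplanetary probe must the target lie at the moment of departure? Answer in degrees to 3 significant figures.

φ = 46.2°

From the circular-orbit relation v² = μ/r at r = 1.97×10^8 km: μ = v²r = (26.0)² × 1.97×10^8 = 1.33172×10^11 km³/s².
In km: r₁ = 1.32 × 1.496×10^8 = 1.97472×10^8 km; r₂ = 2.06 × 1.496×10^8 = 3.08176×10^8 km.
Transfer-ellipse semi-major axis a_t = (r₁ + r₂)/2 = (1.97472×10^8 + 3.08176×10^8)/2 = 2.52824×10^8 km.
Transfer time t = π√(a_t³/μ) = 3.461×10^7 s.
Target angular speed ω₂ = √(μ/r₂³) = 6.745×10^-8 rad/s.
Angle swept by the target during transfer: ω₂·t = 2.3344 rad = 133.8°.
The interplanetary probe traverses 180° on the transfer ellipse, so the target must lead by 180° − 133.8° = 46.2°.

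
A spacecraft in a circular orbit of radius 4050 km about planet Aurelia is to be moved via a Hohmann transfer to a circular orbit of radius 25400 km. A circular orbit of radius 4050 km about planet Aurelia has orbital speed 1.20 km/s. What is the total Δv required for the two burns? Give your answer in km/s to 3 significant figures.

Δv = 0.604 km/s

From the circular-orbit relation v² = μ/r at r = 4050 km: μ = v²r = (1.20)² × 4050 = 5832.00 km³/s².
Semi-major axis of the transfer orbit: a_t = (4050 + 25400)/2 = 14725 km.
At r₁ the circular-orbit speed is v₁ = √(μ/r₁) = 1.20000 km/s.
On the transfer ellipse at r₁, v² = μ(2/r − 1/a) gives v_p = √[μ(2/r₁ − 1/a_t)] = 1.57605 km/s.
First burn Δv₁ = |v_p − v₁| = 0.37605 km/s.
At r₂, v₂ = √(μ/r₂) = 0.47917 km/s.
Transfer-orbit speed at r₂: v_a = √[μ(2/r₂ − 1/a_t)] = 0.25130 km/s.
Second burn Δv₂ = |v₂ − v_a| = 0.22787 km/s.
Δv = Δv₁ + Δv₂ = 0.37605 + 0.22787 = 0.6039 km/s.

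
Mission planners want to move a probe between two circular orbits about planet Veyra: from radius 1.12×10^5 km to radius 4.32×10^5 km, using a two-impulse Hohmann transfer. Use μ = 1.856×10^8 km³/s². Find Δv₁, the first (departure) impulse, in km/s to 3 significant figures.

Transfer-ellipse semi-major axis a_t = (r₁ + r₂)/2 = (1.120×10^5 + 4.320×10^5)/2 = 2.720×10^5 km.
On the circular orbit at r = 1.120×10^5 km, v_c = √(μ/r) = 40.71 km/s.
Vis-viva on the transfer ellipse at r = 1.120×10^5 km gives v_t = √[μ(2/r − 1/a_t)] = 51.30 km/s.
Δv₁ = |v_t − v_c| = |51.30 − 40.71| = 10.59 km/s.

Δv₁ = 10.6 km/s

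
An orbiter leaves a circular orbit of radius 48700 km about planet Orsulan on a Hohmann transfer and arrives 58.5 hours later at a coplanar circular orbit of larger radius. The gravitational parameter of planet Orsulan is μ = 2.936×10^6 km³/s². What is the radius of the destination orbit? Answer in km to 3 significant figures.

r₂ = 4.24×10^5 km

Transfer time t = 58.5 hours = 2.106×10^5 s, and t = π√(a_t³/μ).
So a_t = (μ t²/π²)^(1/3) = (2.936×10^6 × (2.106×10^5)² / π²)^(1/3) = 2.3630×10^5 km.
Since a_t = (r₁ + r₂)/2, r₂ = 2a_t − r₁ = 2×2.3630×10^5 − 48700 = 4.239×10^5 km.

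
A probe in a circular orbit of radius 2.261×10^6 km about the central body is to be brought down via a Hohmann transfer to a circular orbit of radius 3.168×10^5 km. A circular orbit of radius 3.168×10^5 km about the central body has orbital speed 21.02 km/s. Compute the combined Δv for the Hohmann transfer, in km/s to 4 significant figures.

Δv = 10.79 km/s

From the circular-orbit relation v² = μ/r at r = 3.168×10^5 km: μ = v²r = (21.02)² × 3.168×10^5 = 1.39975×10^8 km³/s².
Semi-major axis of the transfer orbit: a_t = (2.261×10^6 + 3.168×10^5)/2 = 1.2889×10^6 km.
At r₁ the circular-orbit speed is v₁ = √(μ/r₁) = 7.868 km/s.
On the transfer ellipse at r₁, vis-viva gives v_a = √[μ(2/r₁ − 1/a_t)] = 3.901 km/s.
First burn Δv₁ = |v_a − v₁| = 3.967 km/s.
Circular speed at r₂: v₂ = √(μ/r₂) = 21.02 km/s.
Transfer-orbit speed at r₂: v_p = √[μ(2/r₂ − 1/a_t)] = 27.84 km/s.
Second burn Δv₂ = |v₂ − v_p| = 6.820 km/s.
Total Δv = Δv₁ + Δv₂ = 10.79 km/s.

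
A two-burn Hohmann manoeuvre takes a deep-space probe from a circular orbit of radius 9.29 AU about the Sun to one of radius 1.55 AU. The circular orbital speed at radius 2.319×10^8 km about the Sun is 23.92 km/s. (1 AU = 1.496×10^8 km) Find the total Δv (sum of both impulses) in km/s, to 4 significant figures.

From the circular-orbit relation v² = μ/r at r = 2.319×10^8 km: μ = v²r = (23.92)² × 2.319×10^8 = 1.32685×10^11 km³/s².
In km: r₁ = 9.29 × 1.496×10^8 = 1.389784×10^9 km; r₂ = 1.55 × 1.496×10^8 = 2.3188×10^8 km.
Transfer-ellipse semi-major axis a_t = (r₁ + r₂)/2 = (1.389784×10^9 + 2.3188×10^8)/2 = 8.10832×10^8 km.
Circular speed at r₁: v₁ = √(μ/r₁) = √(1.32685×10^11/1.389784×10^9) = 9.771 km/s.
On the transfer ellipse at r₁, vis-viva equation gives v_a = √[μ(2/r₁ − 1/a_t)] = 5.225 km/s.
First burn Δv₁ = |v_a − v₁| = 4.546 km/s.
Circular speed at r₂: v₂ = √(μ/r₂) = 23.921 km/s.
Transfer-orbit speed at r₂: v_p = √[μ(2/r₂ − 1/a_t)] = 31.318 km/s.
Second burn Δv₂ = |v₂ − v_p| = 7.397 km/s.
Δv = Δv₁ + Δv₂ = 4.546 + 7.397 = 11.94 km/s.

Δv = 11.94 km/s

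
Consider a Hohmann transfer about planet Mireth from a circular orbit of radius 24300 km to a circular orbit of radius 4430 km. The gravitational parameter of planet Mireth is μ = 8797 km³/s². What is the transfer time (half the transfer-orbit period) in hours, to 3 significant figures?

Semi-major axis of the transfer orbit: a_t = (24300 + 4430)/2 = 14365 km.
Transfer time t = π√(a_t³/μ) = π√((14365)³ / 8797) = 57670 s.
Converting: 57670 s ÷ 3600 s/hour = 16.0 hours.

t = 16.0 hours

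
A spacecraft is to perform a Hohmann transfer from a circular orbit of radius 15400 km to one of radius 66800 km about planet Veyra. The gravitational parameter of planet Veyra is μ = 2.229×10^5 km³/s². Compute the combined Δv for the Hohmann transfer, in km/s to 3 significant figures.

Δv = 1.75 km/s

The Hohmann ellipse has a_t = (r₁ + r₂)/2 = 41100 km.
Circular speed at r₁: v₁ = √(μ/r₁) = √(2.229×10^5/15400) = 3.80447 km/s.
Transfer-orbit speed at r₁ (vis-viva): v_p = √[μ(2/r₁ − 1/a_t)] = 4.85023 km/s.
First burn Δv₁ = |v_p − v₁| = 1.0458 km/s.
At r₂, v₂ = √(μ/r₂) = 1.82670 km/s.
Transfer-orbit speed at r₂: v_a = √[μ(2/r₂ − 1/a_t)] = 1.11817 km/s.
Second burn Δv₂ = |v₂ − v_a| = 0.70853 km/s.
Total Δv = Δv₁ + Δv₂ = 1.754 km/s.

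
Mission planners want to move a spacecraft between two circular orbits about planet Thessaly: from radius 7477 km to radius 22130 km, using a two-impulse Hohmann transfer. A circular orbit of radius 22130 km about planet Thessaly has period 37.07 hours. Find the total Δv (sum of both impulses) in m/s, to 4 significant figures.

Δv = 700.6 m/s

From Kepler's third law T² = 4π²r³/μ at r = 22130 km, T = 37.07 hours = 37.07 × 3600 s = 1.33452×10^5 s: μ = 4π²r³/T² = 24024.5 km³/s².
Semi-major axis of the transfer orbit: a_t = (7477 + 22130)/2 = 14803.5 km.
Circular speed at r₁: v₁ = √(μ/r₁) = √(24024.5/7477) = 1.792517 km/s.
Transfer-orbit speed at r₁ (vis-viva): v_p = √[μ(2/r₁ − 1/a_t)] = 2.191653 km/s.
First burn Δv₁ = |v_p − v₁| = 0.39914 km/s.
At r₂, v₂ = √(μ/r₂) = 1.041924 km/s.
Transfer-orbit speed at r₂: v_a = √[μ(2/r₂ − 1/a_t)] = 0.7404874 km/s.
Second burn Δv₂ = |v₂ − v_a| = 0.30144 km/s.
Δv = Δv₁ + Δv₂ = 0.39914 + 0.30144 = 0.7006 km/s.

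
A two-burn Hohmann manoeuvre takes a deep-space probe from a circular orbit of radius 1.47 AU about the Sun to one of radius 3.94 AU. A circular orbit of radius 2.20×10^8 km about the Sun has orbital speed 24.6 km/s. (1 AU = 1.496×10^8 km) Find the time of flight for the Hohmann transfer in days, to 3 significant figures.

From the circular-orbit relation v² = μ/r at r = 2.20×10^8 km: μ = v²r = (24.6)² × 2.20×10^8 = 1.33135×10^11 km³/s².
In km: r₁ = 1.47 × 1.496×10^8 = 2.19912×10^8 km; r₂ = 3.94 × 1.496×10^8 = 5.89424×10^8 km.
Transfer-ellipse semi-major axis a_t = (r₁ + r₂)/2 = (2.19912×10^8 + 5.89424×10^8)/2 = 4.04668×10^8 km.
Transfer time t = π√(a_t³/μ) = π√((4.04668×10^8)³ / 1.33135×10^11) = 7.009×10^7 s.
Converting: 7.009×10^7 s ÷ 86400 s/day = 811 days.

t = 811 days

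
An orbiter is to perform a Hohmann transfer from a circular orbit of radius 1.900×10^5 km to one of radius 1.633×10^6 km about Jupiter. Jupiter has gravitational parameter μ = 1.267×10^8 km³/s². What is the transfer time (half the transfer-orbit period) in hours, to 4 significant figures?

t = 67.47 hours

Semi-major axis of the transfer orbit: a_t = (1.900×10^5 + 1.633×10^6)/2 = 9.115×10^5 km.
By Kepler's third law the transfer-orbit period is T = 2π√(a_t³/μ), so t = T/2 = 2.429×10^5 s.
Converting: 2.429×10^5 s ÷ 3600 s/hour = 67.47 hours.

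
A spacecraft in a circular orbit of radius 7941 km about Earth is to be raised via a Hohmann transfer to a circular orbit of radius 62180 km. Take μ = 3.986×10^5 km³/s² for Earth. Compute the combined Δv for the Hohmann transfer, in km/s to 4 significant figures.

Δv = 3.677 km/s

Transfer-ellipse semi-major axis a_t = (r₁ + r₂)/2 = (7941 + 62180)/2 = 35060.5 km.
At r₁ the circular-orbit speed is v₁ = √(μ/r₁) = 7.085 km/s.
Transfer-orbit speed at r₁ (vis-viva equation): v_p = √[μ(2/r₁ − 1/a_t)] = 9.435 km/s.
First burn Δv₁ = |v_p − v₁| = 2.350 km/s.
At r₂, v₂ = √(μ/r₂) = 2.532 km/s.
Transfer-orbit speed at r₂: v_a = √[μ(2/r₂ − 1/a_t)] = 1.205 km/s.
Second burn Δv₂ = |v₂ − v_a| = 1.327 km/s.
Δv = Δv₁ + Δv₂ = 2.350 + 1.327 = 3.677 km/s.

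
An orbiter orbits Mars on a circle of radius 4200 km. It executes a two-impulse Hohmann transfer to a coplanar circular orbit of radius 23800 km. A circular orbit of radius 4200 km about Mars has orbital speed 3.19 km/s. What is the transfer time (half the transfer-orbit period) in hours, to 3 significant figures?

From the circular-orbit relation v² = μ/r at r = 4200 km: μ = v²r = (3.19)² × 4200 = 42739.6 km³/s².
Semi-major axis of the transfer orbit: a_t = (4200 + 23800)/2 = 14000 km.
By Kepler's third law the transfer-orbit period is T = 2π√(a_t³/μ), so t = T/2 = 25170 s.
Converting: 25170 s ÷ 3600 s/hour = 6.99 hours.

t = 6.99 hours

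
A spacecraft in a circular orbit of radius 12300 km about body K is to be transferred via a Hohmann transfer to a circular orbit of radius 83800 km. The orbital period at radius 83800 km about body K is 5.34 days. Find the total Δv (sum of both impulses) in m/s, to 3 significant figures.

From Kepler's third law T² = 4π²r³/μ at r = 83800 km, T = 5.34 days = 5.34 × 86400 s = 4.61376×10^5 s: μ = 4π²r³/T² = 1.09139×10^5 km³/s².
Semi-major axis of the transfer orbit: a_t = (12300 + 83800)/2 = 48050 km.
At r₁ the circular-orbit speed is v₁ = √(μ/r₁) = 2.979 km/s.
Transfer-orbit speed at r₁ (vis-viva equation): v_p = √[μ(2/r₁ − 1/a_t)] = 3.934 km/s.
First burn Δv₁ = |v_p − v₁| = 0.9550 km/s.
Circular speed at r₂: v₂ = √(μ/r₂) = 1.1412 km/s.
Transfer-orbit speed at r₂: v_a = √[μ(2/r₂ − 1/a_t)] = 0.57740 km/s.
Second burn Δv₂ = |v₂ − v_a| = 0.5638 km/s.
Total Δv = Δv₁ + Δv₂ = 1.519 km/s.

Δv = 1520 m/s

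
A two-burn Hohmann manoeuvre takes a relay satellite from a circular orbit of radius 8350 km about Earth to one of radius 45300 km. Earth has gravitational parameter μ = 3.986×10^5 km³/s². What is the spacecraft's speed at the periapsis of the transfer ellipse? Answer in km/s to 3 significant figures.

v = 8.98 km/s

Transfer-ellipse semi-major axis a_t = (r₁ + r₂)/2 = (8350 + 45300)/2 = 26825 km.
The periapsis of the transfer ellipse is at r = 8350 km.
Vis-viva: v = √[μ(2/r − 1/a_t)] = √[3.986×10^5 × (2/8350 − 1/26825)] = 8.979 km/s.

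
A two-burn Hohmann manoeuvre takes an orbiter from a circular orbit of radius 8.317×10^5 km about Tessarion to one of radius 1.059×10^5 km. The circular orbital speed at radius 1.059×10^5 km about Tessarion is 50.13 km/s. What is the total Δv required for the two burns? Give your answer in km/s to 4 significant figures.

Δv = 26.03 km/s

From the circular-orbit relation v² = μ/r at r = 1.059×10^5 km: μ = v²r = (50.13)² × 1.059×10^5 = 2.66128×10^8 km³/s².
Transfer-ellipse semi-major axis a_t = (r₁ + r₂)/2 = (8.317×10^5 + 1.059×10^5)/2 = 4.688×10^5 km.
At r₁ the circular-orbit speed is v₁ = √(μ/r₁) = 17.888 km/s.
On the transfer ellipse at r₁, vis-viva equation gives v_a = √[μ(2/r₁ − 1/a_t)] = 8.5019 km/s.
First burn Δv₁ = |v_a − v₁| = 9.386 km/s.
Circular speed at r₂: v₂ = √(μ/r₂) = 50.13 km/s.
Transfer-orbit speed at r₂: v_p = √[μ(2/r₂ − 1/a_t)] = 66.77 km/s.
Second burn Δv₂ = |v₂ − v_p| = 16.64 km/s.
Total Δv = Δv₁ + Δv₂ = 26.03 km/s.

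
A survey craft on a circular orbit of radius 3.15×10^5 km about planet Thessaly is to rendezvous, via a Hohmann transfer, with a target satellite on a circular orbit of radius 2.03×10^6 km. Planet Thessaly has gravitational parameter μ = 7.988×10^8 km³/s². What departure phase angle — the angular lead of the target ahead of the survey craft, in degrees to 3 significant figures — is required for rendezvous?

φ = 101°

Semi-major axis of the transfer orbit: a_t = (3.150×10^5 + 2.030×10^6)/2 = 1.1725×10^6 km.
The half-period of the transfer ellipse is t = π√(a_t³/μ) = 1.411×10^5 s.
Target angular speed ω₂ = √(μ/r₂³) = 9.772×10^-6 rad/s.
Angle swept by the target during transfer: ω₂·t = 1.379 rad = 79.01°.
Arrival is 180° from departure on the ellipse, so φ = 180° − 79.01° = 101°.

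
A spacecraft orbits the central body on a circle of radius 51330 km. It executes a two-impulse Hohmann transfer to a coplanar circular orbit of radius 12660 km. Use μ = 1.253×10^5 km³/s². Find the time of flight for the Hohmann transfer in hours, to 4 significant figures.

The Hohmann ellipse has a_t = (r₁ + r₂)/2 = 31995 km.
Transfer time t = π√(a_t³/μ) = π√((31995)³ / 1.253×10^5) = 50790 s.
Converting: 50790 s ÷ 3600 s/hour = 14.11 hours.

t = 14.11 hours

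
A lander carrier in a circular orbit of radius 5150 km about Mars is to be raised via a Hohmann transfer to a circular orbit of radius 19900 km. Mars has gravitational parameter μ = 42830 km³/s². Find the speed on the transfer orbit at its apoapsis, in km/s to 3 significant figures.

v = 0.941 km/s

Transfer-ellipse semi-major axis a_t = (r₁ + r₂)/2 = (5150 + 19900)/2 = 12525 km.
At apoapsis, r = 19900 km.
From the vis-viva equation, v = √[μ(2/r − 1/a_t)] = 0.9407 km/s.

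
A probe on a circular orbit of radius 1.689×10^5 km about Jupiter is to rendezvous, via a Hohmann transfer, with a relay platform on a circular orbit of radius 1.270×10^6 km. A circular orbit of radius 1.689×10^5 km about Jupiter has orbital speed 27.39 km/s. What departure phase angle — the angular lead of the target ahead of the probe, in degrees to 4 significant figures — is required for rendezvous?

From the circular-orbit relation v² = μ/r at r = 1.689×10^5 km: μ = v²r = (27.39)² × 1.689×10^5 = 1.26711×10^8 km³/s².
Semi-major axis of the transfer orbit: a_t = (1.689×10^5 + 1.270×10^6)/2 = 7.1945×10^5 km.
The half-period of the transfer ellipse is t = π√(a_t³/μ) = 1.7031×10^5 s.
Target angular speed ω₂ = √(μ/r₂³) = 7.8650×10^-6 rad/s.
Angle swept by the target during transfer: ω₂·t = 1.3395 rad = 76.748°.
The probe traverses 180° on the transfer ellipse, so the target must lead by 180° − 76.748° = 103.3°.

φ = 103.3°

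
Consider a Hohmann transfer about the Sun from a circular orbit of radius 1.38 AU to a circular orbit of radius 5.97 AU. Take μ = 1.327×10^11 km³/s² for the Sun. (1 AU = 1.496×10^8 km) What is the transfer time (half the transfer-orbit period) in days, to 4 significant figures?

t = 1287 days

In km: r₁ = 1.38 × 1.496×10^8 = 2.06448×10^8 km; r₂ = 5.97 × 1.496×10^8 = 8.93112×10^8 km.
The Hohmann ellipse has a_t = (r₁ + r₂)/2 = 5.4978×10^8 km.
Half the transfer-orbit period gives t = π√(a_t³/μ) = 1.112×10^8 s.
Converting: 1.112×10^8 s ÷ 86400 s/day = 1287 days.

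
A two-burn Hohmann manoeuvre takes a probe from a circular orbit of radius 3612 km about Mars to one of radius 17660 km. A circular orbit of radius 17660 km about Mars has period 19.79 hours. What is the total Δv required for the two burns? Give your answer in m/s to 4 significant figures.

From Kepler's third law T² = 4π²r³/μ at r = 17660 km, T = 19.79 hours = 19.79 × 3600 s = 71244 s: μ = 4π²r³/T² = 42838.6 km³/s².
Transfer-ellipse semi-major axis a_t = (r₁ + r₂)/2 = (3612 + 17660)/2 = 10636 km.
At r₁ the circular-orbit speed is v₁ = √(μ/r₁) = 3.4438 km/s.
On the transfer ellipse at r₁, vis-viva equation gives v_p = √[μ(2/r₁ − 1/a_t)] = 4.4376 km/s.
First burn Δv₁ = |v_p − v₁| = 0.9938 km/s.
Circular speed at r₂: v₂ = √(μ/r₂) = 1.5575 km/s.
Transfer-orbit speed at r₂: v_a = √[μ(2/r₂ − 1/a_t)] = 0.90763 km/s.
Second burn Δv₂ = |v₂ − v_a| = 0.6499 km/s.
Total Δv = Δv₁ + Δv₂ = 1.644 km/s.

Δv = 1644 m/s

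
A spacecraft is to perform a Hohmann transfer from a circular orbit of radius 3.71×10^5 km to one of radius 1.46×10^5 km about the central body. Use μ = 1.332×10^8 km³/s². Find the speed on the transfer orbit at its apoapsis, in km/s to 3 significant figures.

v = 14.2 km/s

Semi-major axis of the transfer orbit: a_t = (3.710×10^5 + 1.460×10^5)/2 = 2.585×10^5 km.
The apoapsis of the transfer ellipse is at r = 3.710×10^5 km.
Applying v² = μ(2/r − 1/a_t): v = 14.24 km/s.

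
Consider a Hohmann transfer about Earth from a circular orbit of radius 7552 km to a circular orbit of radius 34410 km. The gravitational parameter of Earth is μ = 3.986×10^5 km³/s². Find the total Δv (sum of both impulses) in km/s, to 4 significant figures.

Δv = 3.400 km/s

The Hohmann ellipse has a_t = (r₁ + r₂)/2 = 20981 km.
Circular speed at r₁: v₁ = √(μ/r₁) = √(3.986×10^5/7552) = 7.26503 km/s.
Transfer-orbit speed at r₁ (vis-viva equation): v_p = √[μ(2/r₁ − 1/a_t)] = 9.30394 km/s.
First burn Δv₁ = |v_p − v₁| = 2.03891 km/s.
Circular speed at r₂: v₂ = √(μ/r₂) = 3.403504 km/s.
Transfer-orbit speed at r₂: v_a = √[μ(2/r₂ − 1/a_t)] = 2.041946 km/s.
Second burn Δv₂ = |v₂ − v_a| = 1.36156 km/s.
Total Δv = Δv₁ + Δv₂ = 3.400 km/s.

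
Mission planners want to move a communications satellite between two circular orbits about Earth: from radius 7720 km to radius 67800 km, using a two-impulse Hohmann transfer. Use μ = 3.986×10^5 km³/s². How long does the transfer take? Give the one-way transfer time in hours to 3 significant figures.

t = 10.1 hours

Transfer-ellipse semi-major axis a_t = (r₁ + r₂)/2 = (7720 + 67800)/2 = 37760 km.
By Kepler's third law the transfer-orbit period is T = 2π√(a_t³/μ), so t = T/2 = 36510 s.
Converting: 36510 s ÷ 3600 s/hour = 10.1 hours.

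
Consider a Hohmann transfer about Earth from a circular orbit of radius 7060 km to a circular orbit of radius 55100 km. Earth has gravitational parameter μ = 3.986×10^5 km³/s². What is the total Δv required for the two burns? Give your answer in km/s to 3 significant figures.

Δv = 3.90 km/s

The Hohmann ellipse has a_t = (r₁ + r₂)/2 = 31080 km.
At r₁ the circular-orbit speed is v₁ = √(μ/r₁) = 7.51392 km/s.
On the transfer ellipse at r₁, v² = μ(2/r − 1/a) gives v_p = √[μ(2/r₁ − 1/a_t)] = 10.0046 km/s.
First burn Δv₁ = |v_p − v₁| = 2.4907 km/s.
At r₂, v₂ = √(μ/r₂) = 2.6896 km/s.
Transfer-orbit speed at r₂: v_a = √[μ(2/r₂ − 1/a_t)] = 1.2819 km/s.
Second burn Δv₂ = |v₂ − v_a| = 1.4077 km/s.
Total Δv = Δv₁ + Δv₂ = 3.898 km/s.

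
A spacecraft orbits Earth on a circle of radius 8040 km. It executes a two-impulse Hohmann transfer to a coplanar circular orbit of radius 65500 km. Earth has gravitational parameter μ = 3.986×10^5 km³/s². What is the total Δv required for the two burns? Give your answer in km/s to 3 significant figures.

Δv = 3.67 km/s

Semi-major axis of the transfer orbit: a_t = (8040 + 65500)/2 = 36770 km.
Circular speed at r₁: v₁ = √(μ/r₁) = √(3.986×10^5/8040) = 7.0411 km/s.
On the transfer ellipse at r₁, v² = μ(2/r − 1/a) gives v_p = √[μ(2/r₁ − 1/a_t)] = 9.3975 km/s.
First burn Δv₁ = |v_p − v₁| = 2.3564 km/s.
Circular speed at r₂: v₂ = √(μ/r₂) = 2.466880 km/s.
Transfer-orbit speed at r₂: v_a = √[μ(2/r₂ − 1/a_t)] = 1.153531 km/s.
Second burn Δv₂ = |v₂ − v_a| = 1.3133 km/s.
Δv = Δv₁ + Δv₂ = 2.3564 + 1.3133 = 3.670 km/s.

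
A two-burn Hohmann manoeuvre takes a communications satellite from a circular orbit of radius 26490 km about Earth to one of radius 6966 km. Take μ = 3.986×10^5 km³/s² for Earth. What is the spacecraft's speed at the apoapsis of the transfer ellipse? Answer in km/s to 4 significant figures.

v = 2.503 km/s

Semi-major axis of the transfer orbit: a_t = (26490 + 6966)/2 = 16728 km.
The apoapsis of the transfer ellipse is at r = 26490 km.
Applying v² = μ(2/r − 1/a_t): v = 2.503 km/s.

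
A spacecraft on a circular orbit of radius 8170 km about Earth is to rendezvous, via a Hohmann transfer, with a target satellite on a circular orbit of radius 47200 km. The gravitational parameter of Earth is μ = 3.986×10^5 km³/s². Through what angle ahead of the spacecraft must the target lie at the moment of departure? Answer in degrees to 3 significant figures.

φ = 99.1°

Transfer-ellipse semi-major axis a_t = (r₁ + r₂)/2 = (8170 + 47200)/2 = 27685 km.
The half-period of the transfer ellipse is t = π√(a_t³/μ) = 22920 s.
Target angular speed ω₂ = √(μ/r₂³) = 6.157×10^-5 rad/s.
Angle swept by the target during transfer: ω₂·t = 1.4112 rad = 80.86°.
The spacecraft traverses 180° on the transfer ellipse, so the target must lead by 180° − 80.86° = 99.1°.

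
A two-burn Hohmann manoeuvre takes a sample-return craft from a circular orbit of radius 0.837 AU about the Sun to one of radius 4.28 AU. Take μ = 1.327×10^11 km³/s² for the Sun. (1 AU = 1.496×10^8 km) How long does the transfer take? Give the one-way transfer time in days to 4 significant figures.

In km: r₁ = 0.837 × 1.496×10^8 = 1.252152×10^8 km; r₂ = 4.28 × 1.496×10^8 = 6.40288×10^8 km.
Transfer-ellipse semi-major axis a_t = (r₁ + r₂)/2 = (1.252152×10^8 + 6.40288×10^8)/2 = 3.827516×10^8 km.
Transfer time t = π√(a_t³/μ) = π√((3.827516×10^8)³ / 1.327×10^11) = 6.4579×10^7 s.
Converting: 6.4579×10^7 s ÷ 86400 s/day = 747.4 days.

t = 747.4 days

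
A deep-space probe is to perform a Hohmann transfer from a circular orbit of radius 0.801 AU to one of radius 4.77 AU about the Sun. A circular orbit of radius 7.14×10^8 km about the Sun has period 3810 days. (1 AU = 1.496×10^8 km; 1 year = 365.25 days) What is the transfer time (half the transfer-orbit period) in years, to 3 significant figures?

From Kepler's third law T² = 4π²r³/μ at r = 7.14×10^8 km, T = 3810 days = 3810 × 86400 s = 3.29184×10^8 s: μ = 4π²r³/T² = 1.32610×10^11 km³/s².
In km: r₁ = 0.801 × 1.496×10^8 = 1.198296×10^8 km; r₂ = 4.77 × 1.496×10^8 = 7.13592×10^8 km.
Semi-major axis of the transfer orbit: a_t = (1.198296×10^8 + 7.13592×10^8)/2 = 4.167108×10^8 km.
By Kepler's third law the transfer-orbit period is T = 2π√(a_t³/μ), so t = T/2 = 7.339×10^7 s.
Converting: 7.339×10^7 s ÷ 3.15576×10^7 s/year (365.25 × 86400) = 2.33 years.

t = 2.33 years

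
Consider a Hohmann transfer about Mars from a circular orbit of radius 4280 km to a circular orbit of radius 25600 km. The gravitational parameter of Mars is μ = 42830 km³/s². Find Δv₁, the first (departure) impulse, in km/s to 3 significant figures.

Δv₁ = 0.978 km/s

The Hohmann ellipse has a_t = (r₁ + r₂)/2 = 14940 km.
Circular speed at r = 4280 km: v_c = √(μ/r) = 3.1634 km/s.
Vis-viva on the transfer ellipse at r = 4280 km gives v_t = √[μ(2/r − 1/a_t)] = 4.1409 km/s.
Δv₁ = |v_t − v_c| = |4.1409 − 3.1634| = 0.9775 km/s.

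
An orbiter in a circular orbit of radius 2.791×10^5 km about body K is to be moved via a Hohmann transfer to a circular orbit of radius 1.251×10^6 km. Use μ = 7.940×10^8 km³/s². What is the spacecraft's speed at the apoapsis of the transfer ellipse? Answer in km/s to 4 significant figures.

v = 15.22 km/s

The Hohmann ellipse has a_t = (r₁ + r₂)/2 = 7.6505×10^5 km.
The apoapsis of the transfer ellipse is at r = 1.251×10^6 km.
Vis-viva: v = √[μ(2/r − 1/a_t)] = √[7.940×10^8 × (2/1.251×10^6 − 1/7.6505×10^5)] = 15.22 km/s.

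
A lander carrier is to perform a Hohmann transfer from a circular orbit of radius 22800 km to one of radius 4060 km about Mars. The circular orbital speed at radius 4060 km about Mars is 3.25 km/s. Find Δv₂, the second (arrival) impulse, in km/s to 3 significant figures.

From the circular-orbit relation v² = μ/r at r = 4060 km: μ = v²r = (3.25)² × 4060 = 42883.8 km³/s².
Semi-major axis of the transfer orbit: a_t = (22800 + 4060)/2 = 13430 km.
On the circular orbit at r = 4060 km, v_c = √(μ/r) = 3.2500 km/s.
Vis-viva on the transfer ellipse at r = 4060 km gives v_t = √[μ(2/r − 1/a_t)] = 4.2346 km/s.
Δv₂ = |v_t − v_c| = |4.2346 − 3.2500| = 0.9846 km/s.

Δv₂ = 0.985 km/s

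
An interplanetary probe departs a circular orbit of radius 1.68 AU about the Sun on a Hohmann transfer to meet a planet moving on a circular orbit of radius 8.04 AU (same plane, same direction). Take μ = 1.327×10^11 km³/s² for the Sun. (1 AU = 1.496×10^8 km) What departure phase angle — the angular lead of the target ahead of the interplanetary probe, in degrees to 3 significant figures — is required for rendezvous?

In km: r₁ = 1.68 × 1.496×10^8 = 2.51328×10^8 km; r₂ = 8.04 × 1.496×10^8 = 1.202784×10^9 km.
Transfer-ellipse semi-major axis a_t = (r₁ + r₂)/2 = (2.51328×10^8 + 1.202784×10^9)/2 = 7.27056×10^8 km.
The half-period of the transfer ellipse is t = π√(a_t³/μ) = 1.6907×10^8 s.
The target's mean motion on its circular orbit is ω₂ = √(μ/r₂³) = 8.7328×10^-9 rad/s.
Angle swept by the target during transfer: ω₂·t = 1.47645 rad = 84.59°.
The interplanetary probe traverses 180° on the transfer ellipse, so the target must lead by 180° − 84.59° = 95.4°.

φ = 95.4°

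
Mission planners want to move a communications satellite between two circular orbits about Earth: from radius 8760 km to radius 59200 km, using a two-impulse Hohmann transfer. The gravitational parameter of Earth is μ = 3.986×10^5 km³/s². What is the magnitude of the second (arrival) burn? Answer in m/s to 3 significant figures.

Δv₂ = 1280 m/s

The Hohmann ellipse has a_t = (r₁ + r₂)/2 = 33980 km.
Circular speed at r = 59200 km: v_c = √(μ/r) = 2.5948 km/s.
Transfer-orbit speed at the same r (vis-viva, a = a_t): v_t = √[μ(2/r − 1/a_t)] = 1.3175 km/s.
Δv₂ = |v_t − v_c| = |1.3175 − 2.5948| = 1.277 km/s.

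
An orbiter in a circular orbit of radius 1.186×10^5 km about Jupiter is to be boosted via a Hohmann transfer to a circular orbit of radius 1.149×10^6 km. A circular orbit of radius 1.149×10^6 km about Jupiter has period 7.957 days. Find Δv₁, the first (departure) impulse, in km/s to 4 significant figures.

From Kepler's third law T² = 4π²r³/μ at r = 1.149×10^6 km, T = 7.957 days = 7.957 × 86400 s = 6.874848×10^5 s: μ = 4π²r³/T² = 1.26705×10^8 km³/s².
Semi-major axis of the transfer orbit: a_t = (1.186×10^5 + 1.149×10^6)/2 = 6.338×10^5 km.
On the circular orbit at r = 1.186×10^5 km, v_c = √(μ/r) = 32.69 km/s.
Vis-viva on the transfer ellipse at r = 1.186×10^5 km gives v_t = √[μ(2/r − 1/a_t)] = 44.01 km/s.
Δv₁ = |v_t − v_c| = |44.01 − 32.69| = 11.32 km/s.

Δv₁ = 11.32 km/s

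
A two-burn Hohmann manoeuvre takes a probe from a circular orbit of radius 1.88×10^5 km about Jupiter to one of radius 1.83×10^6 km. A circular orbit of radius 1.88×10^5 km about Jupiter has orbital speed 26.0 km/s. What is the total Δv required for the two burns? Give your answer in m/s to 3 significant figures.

Δv = 13800 m/s

From the circular-orbit relation v² = μ/r at r = 1.88×10^5 km: μ = v²r = (26.0)² × 1.88×10^5 = 1.27088×10^8 km³/s².
The Hohmann ellipse has a_t = (r₁ + r₂)/2 = 1.009×10^6 km.
Circular speed at r₁: v₁ = √(μ/r₁) = √(1.27088×10^8/1.880×10^5) = 26.000 km/s.
Transfer-orbit speed at r₁ (vis-viva): v_p = √[μ(2/r₁ − 1/a_t)] = 35.015 km/s.
First burn Δv₁ = |v_p − v₁| = 9.015 km/s.
Circular speed at r₂: v₂ = √(μ/r₂) = 8.333 km/s.
Transfer-orbit speed at r₂: v_a = √[μ(2/r₂ − 1/a_t)] = 3.597 km/s.
Second burn Δv₂ = |v₂ − v_a| = 4.736 km/s.
Total Δv = Δv₁ + Δv₂ = 13.75 km/s.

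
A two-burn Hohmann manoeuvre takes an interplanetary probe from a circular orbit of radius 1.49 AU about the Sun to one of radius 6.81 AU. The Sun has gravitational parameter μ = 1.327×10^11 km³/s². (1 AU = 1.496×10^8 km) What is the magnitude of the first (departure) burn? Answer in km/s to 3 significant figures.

In km: r₁ = 1.49 × 1.496×10^8 = 2.22904×10^8 km; r₂ = 6.81 × 1.496×10^8 = 1.018776×10^9 km.
Semi-major axis of the transfer orbit: a_t = (2.22904×10^8 + 1.018776×10^9)/2 = 6.2084×10^8 km.
Circular speed at r = 2.22904×10^8 km: v_c = √(μ/r) = 24.399 km/s.
Transfer-orbit speed at the same r (vis-viva, a = a_t): v_t = √[μ(2/r − 1/a_t)] = 31.255 km/s.
Δv₁ = |v_t − v_c| = |31.255 − 24.399| = 6.856 km/s.

Δv₁ = 6.86 km/s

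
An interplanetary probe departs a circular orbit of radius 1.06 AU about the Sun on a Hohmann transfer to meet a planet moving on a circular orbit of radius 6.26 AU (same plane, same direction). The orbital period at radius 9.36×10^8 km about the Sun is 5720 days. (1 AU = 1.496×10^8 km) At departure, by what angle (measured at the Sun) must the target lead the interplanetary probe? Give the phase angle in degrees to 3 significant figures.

From Kepler's third law T² = 4π²r³/μ at r = 9.36×10^8 km, T = 5720 days = 5720 × 86400 s = 4.94208×10^8 s: μ = 4π²r³/T² = 1.32546×10^11 km³/s².
In km: r₁ = 1.06 × 1.496×10^8 = 1.58576×10^8 km; r₂ = 6.26 × 1.496×10^8 = 9.36496×10^8 km.
Transfer-ellipse semi-major axis a_t = (r₁ + r₂)/2 = (1.58576×10^8 + 9.36496×10^8)/2 = 5.47536×10^8 km.
The half-period of the transfer ellipse is t = π√(a_t³/μ) = 1.10557×10^8 s.
Target angular speed ω₂ = √(μ/r₂³) = 1.27035×10^-8 rad/s.
Angle swept by the target during transfer: ω₂·t = 1.4045 rad = 80.47°.
The interplanetary probe traverses 180° on the transfer ellipse, so the target must lead by 180° − 80.47° = 99.5°.

φ = 99.5°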